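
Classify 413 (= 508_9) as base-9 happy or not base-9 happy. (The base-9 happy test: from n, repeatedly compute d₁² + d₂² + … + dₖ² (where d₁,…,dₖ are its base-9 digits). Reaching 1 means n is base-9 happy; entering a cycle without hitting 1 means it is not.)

not base-9 happy

413 = (5,0,8)_9 → 5² + 0² + 8² = 89
89 = (1,0,8)_9 → 1² + 0² + 8² = 65
65 = (7,2)_9 → 7² + 2² = 53
53 = (5,8)_9 → 5² + 8² = 89  — 89 already seen; the sequence cycles without reaching 1.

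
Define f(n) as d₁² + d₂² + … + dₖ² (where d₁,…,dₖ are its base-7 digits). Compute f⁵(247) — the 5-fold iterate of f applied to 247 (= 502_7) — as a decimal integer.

247 = (5,0,2)_7 → 29
29 = (4,1)_7 → 17
17 = (2,3)_7 → 13
13 = (1,6)_7 → 37
37 = (5,2)_7 → 29

29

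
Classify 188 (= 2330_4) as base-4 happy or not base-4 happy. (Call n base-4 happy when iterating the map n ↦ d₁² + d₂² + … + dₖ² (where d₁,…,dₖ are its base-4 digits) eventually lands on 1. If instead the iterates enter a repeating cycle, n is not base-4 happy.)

188 = (2,3,3,0)_4 → 22
22 = (1,1,2)_4 → 6
6 = (1,2)_4 → 5
5 = (1,1)_4 → 2
2 = (2)_4 → 4
4 = (1,0)_4 → 1  — reached 1.

base-4 happy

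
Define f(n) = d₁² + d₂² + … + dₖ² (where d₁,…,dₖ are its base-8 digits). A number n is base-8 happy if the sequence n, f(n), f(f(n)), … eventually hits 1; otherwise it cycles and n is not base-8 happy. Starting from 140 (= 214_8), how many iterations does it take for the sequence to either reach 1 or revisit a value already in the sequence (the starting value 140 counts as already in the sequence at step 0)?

140 = (2,1,4)_8 → 2² + 1² + 4² = 4 + 1 + 16 = 21
21 = (2,5)_8 → 2² + 5² = 4 + 25 = 29
29 = (3,5)_8 → 3² + 5² = 9 + 25 = 34
34 = (4,2)_8 → 4² + 2² = 16 + 4 = 20
20 = (2,4)_8 → 2² + 4² = 4 + 16 = 20  — 20 repeats.
That took 5 steps.

5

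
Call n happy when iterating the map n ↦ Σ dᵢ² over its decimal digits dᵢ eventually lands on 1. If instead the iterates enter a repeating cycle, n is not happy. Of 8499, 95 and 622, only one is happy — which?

622

8499: 8499 → 242 → 24 → 20 → 4 → 16 → 37 → 58 → 89 → 145 → 42 → 20  — repeats 20 (not happy)
95: 95 → 106 → 37 → 58 → 89 → 145 → 42 → 20 → 4 → 16 → 37  — repeats 37 (not happy)
622: 622 → 44 → 32 → 13 → 10 → 1  — reaches 1 (happy)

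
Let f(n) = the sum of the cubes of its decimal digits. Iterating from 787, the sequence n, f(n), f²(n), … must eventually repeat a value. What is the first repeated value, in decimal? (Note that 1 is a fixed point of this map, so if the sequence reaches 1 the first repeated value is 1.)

1

787 → 1198
1198 → 1243
1243 → 100
100 → 1  — reached the fixed point 1.
1 → 1, so 1 is the first repeated value.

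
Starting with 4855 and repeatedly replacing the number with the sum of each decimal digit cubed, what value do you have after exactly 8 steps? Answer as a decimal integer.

730

4855 → 4³ + 8³ + 5³ + 5³ = 64 + 512 + 125 + 125 = 826
826 → 8³ + 2³ + 6³ = 512 + 8 + 216 = 736
736 → 7³ + 3³ + 6³ = 343 + 27 + 216 = 586
586 → 5³ + 8³ + 6³ = 125 + 512 + 216 = 853
853 → 8³ + 5³ + 3³ = 512 + 125 + 27 = 664
664 → 6³ + 6³ + 4³ = 216 + 216 + 64 = 496
496 → 4³ + 9³ + 6³ = 64 + 729 + 216 = 1009
1009 → 1³ + 0³ + 0³ + 9³ = 1 + 0 + 0 + 729 = 730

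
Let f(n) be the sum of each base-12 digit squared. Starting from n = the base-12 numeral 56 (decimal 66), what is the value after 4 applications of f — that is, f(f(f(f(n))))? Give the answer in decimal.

64

66 = (5,6)_12 → 5² + 6² = 25 + 36 = 61
61 = (5,1)_12 → 5² + 1² = 25 + 1 = 26
26 = (2,2)_12 → 2² + 2² = 4 + 4 = 8
8 = (8)_12 → 8² = 64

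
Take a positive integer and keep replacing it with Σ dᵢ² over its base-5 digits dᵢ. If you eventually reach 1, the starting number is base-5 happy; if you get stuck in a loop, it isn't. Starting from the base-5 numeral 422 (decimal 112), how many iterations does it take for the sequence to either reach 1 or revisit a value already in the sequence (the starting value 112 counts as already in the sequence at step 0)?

8

112 = (4,2,2)_5 → 4² + 2² + 2² = 24
24 = (4,4)_5 → 4² + 4² = 32
32 = (1,1,2)_5 → 1² + 1² + 2² = 6
6 = (1,1)_5 → 1² + 1² = 2
2 = (2)_5 → 2² = 4
4 = (4)_5 → 4² = 16
16 = (3,1)_5 → 3² + 1² = 10
10 = (2,0)_5 → 2² + 0² = 4  — 4 repeats.
That took 8 steps.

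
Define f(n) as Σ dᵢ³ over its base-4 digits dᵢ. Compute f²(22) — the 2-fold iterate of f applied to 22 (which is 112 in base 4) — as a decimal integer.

22 = (1,1,2)_4 → 1³ + 1³ + 2³ = 10
10 = (2,2)_4 → 2³ + 2³ = 16

16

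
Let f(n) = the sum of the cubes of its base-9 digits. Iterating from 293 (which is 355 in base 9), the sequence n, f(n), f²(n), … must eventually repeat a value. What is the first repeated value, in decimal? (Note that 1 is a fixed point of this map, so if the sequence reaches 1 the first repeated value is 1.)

293 = (3,5,5)_9 → 277
277 = (3,3,7)_9 → 397
397 = (4,8,1)_9 → 577
577 = (7,1,1)_9 → 345
345 = (4,2,3)_9 → 99
99 = (1,2,0)_9 → 9
9 = (1,0)_9 → 1  — reached the fixed point 1.
1 → 1, so 1 is the first repeated value.

1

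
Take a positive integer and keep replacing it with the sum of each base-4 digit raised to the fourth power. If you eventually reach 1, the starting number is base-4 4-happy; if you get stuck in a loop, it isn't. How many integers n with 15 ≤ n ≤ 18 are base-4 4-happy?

3

15: 15 → 162 → 48 → 81 → 3 → 81  — not base-4 4-happy
16: 16 → 1  — base-4 4-happy
17: 17 → 2 → 16 → 1  — base-4 4-happy
18: 18 → 17 → 2 → 16 → 1  — base-4 4-happy
base-4 4-happy: 16, 17, 18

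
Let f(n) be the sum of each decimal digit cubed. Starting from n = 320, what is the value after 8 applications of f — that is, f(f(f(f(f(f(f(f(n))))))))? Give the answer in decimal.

371

320 → 3³ + 2³ + 0³ = 27 + 8 + 0 = 35
35 → 3³ + 5³ = 27 + 125 = 152
152 → 1³ + 5³ + 2³ = 1 + 125 + 8 = 134
134 → 1³ + 3³ + 4³ = 1 + 27 + 64 = 92
92 → 9³ + 2³ = 729 + 8 = 737
737 → 7³ + 3³ + 7³ = 343 + 27 + 343 = 713
713 → 7³ + 1³ + 3³ = 343 + 1 + 27 = 371
371 → 3³ + 7³ + 1³ = 27 + 343 + 1 = 371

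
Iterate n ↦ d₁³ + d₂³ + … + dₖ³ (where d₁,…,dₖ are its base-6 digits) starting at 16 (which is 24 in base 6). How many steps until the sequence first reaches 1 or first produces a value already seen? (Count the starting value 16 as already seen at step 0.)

16 = (2,4)_6 → 2³ + 4³ = 8 + 64 = 72
72 = (2,0,0)_6 → 2³ + 0³ + 0³ = 8 + 0 + 0 = 8
8 = (1,2)_6 → 1³ + 2³ = 1 + 8 = 9
9 = (1,3)_6 → 1³ + 3³ = 1 + 27 = 28
28 = (4,4)_6 → 4³ + 4³ = 64 + 64 = 128
128 = (3,3,2)_6 → 3³ + 3³ + 2³ = 27 + 27 + 8 = 62
62 = (1,4,2)_6 → 1³ + 4³ + 2³ = 1 + 64 + 8 = 73
73 = (2,0,1)_6 → 2³ + 0³ + 1³ = 8 + 0 + 1 = 9  — 9 repeats.
That took 8 steps.

8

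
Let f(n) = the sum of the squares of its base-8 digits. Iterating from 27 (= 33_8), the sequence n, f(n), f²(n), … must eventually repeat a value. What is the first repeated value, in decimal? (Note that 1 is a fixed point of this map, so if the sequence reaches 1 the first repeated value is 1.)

1

27 = (3,3)_8 → 18
18 = (2,2)_8 → 8
8 = (1,0)_8 → 1  — reached the fixed point 1.
1 → 1, so 1 is the first repeated value.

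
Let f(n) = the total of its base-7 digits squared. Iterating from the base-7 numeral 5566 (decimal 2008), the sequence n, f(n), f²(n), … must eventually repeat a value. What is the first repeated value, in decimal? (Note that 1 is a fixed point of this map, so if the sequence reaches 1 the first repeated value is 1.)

2008 = (5,5,6,6)_7 → 5² + 5² + 6² + 6² = 122
122 = (2,3,3)_7 → 2² + 3² + 3² = 22
22 = (3,1)_7 → 3² + 1² = 10
10 = (1,3)_7 → 1² + 3² = 10  — 10 already appeared earlier.

10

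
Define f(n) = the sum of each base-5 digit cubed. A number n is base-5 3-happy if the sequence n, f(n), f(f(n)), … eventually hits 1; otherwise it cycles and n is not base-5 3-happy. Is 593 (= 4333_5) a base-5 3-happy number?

not base-5 3-happy

593 = (4,3,3,3)_5 → 145
145 = (1,0,4,0)_5 → 65
65 = (2,3,0)_5 → 35
35 = (1,2,0)_5 → 9
9 = (1,4)_5 → 65  — 65 already seen; the sequence cycles without reaching 1.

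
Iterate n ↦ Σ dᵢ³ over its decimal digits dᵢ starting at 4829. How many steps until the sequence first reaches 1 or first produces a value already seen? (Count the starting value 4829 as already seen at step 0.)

4829 → 1313
1313 → 56
56 → 341
341 → 92
92 → 737
737 → 713
713 → 371
371 → 371  — 371 repeats.
That took 8 steps.

8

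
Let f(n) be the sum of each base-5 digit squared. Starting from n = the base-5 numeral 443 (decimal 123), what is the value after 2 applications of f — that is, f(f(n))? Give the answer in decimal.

123 = (4,4,3)_5 → 4² + 4² + 3² = 16 + 16 + 9 = 41
41 = (1,3,1)_5 → 1² + 3² + 1² = 1 + 9 + 1 = 11

11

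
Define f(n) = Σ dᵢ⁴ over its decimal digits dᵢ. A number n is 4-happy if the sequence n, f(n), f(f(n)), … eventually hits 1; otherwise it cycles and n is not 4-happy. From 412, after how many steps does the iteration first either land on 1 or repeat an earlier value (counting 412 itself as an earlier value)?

412 → 4⁴ + 1⁴ + 2⁴ = 273
273 → 2⁴ + 7⁴ + 3⁴ = 2498
2498 → 2⁴ + 4⁴ + 9⁴ + 8⁴ = 10929
10929 → 1⁴ + 0⁴ + 9⁴ + 2⁴ + 9⁴ = 13139
13139 → 1⁴ + 3⁴ + 1⁴ + 3⁴ + 9⁴ = 6725
6725 → 6⁴ + 7⁴ + 2⁴ + 5⁴ = 4338
4338 → 4⁴ + 3⁴ + 3⁴ + 8⁴ = 4514
4514 → 4⁴ + 5⁴ + 1⁴ + 4⁴ = 1138
1138 → 1⁴ + 1⁴ + 3⁴ + 8⁴ = 4179
4179 → 4⁴ + 1⁴ + 7⁴ + 9⁴ = 9219
9219 → 9⁴ + 2⁴ + 1⁴ + 9⁴ = 13139  — 13139 repeats.
That took 11 steps.

11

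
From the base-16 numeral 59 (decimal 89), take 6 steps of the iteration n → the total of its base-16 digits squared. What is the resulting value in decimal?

1

89 = (5,9)_16 → 5² + 9² = 106
106 = (6,10)_16 → 6² + 10² = 136
136 = (8,8)_16 → 8² + 8² = 128
128 = (8,0)_16 → 8² + 0² = 64
64 = (4,0)_16 → 4² + 0² = 16
16 = (1,0)_16 → 1² + 0² = 1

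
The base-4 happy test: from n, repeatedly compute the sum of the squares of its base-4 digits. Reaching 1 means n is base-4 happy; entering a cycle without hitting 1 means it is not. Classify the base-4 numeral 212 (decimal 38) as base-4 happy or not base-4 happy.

38 = (2,1,2)_4 → 2² + 1² + 2² = 9
9 = (2,1)_4 → 2² + 1² = 5
5 = (1,1)_4 → 1² + 1² = 2
2 = (2)_4 → 2² = 4
4 = (1,0)_4 → 1² + 0² = 1  — reached 1.

base-4 happy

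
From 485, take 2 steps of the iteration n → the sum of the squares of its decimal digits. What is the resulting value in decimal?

485 → 4² + 8² + 5² = 105
105 → 1² + 0² + 5² = 26

26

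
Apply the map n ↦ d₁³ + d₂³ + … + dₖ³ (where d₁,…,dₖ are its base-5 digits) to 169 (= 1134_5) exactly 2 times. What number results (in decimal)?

81

169 = (1,1,3,4)_5 → 1³ + 1³ + 3³ + 4³ = 93
93 = (3,3,3)_5 → 3³ + 3³ + 3³ = 81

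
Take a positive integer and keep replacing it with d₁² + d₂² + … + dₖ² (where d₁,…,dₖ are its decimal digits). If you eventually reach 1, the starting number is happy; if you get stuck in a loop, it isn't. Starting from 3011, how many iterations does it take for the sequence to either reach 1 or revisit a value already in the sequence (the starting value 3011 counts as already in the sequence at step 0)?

3011 → 11
11 → 2
2 → 4
4 → 16
16 → 37
37 → 58
58 → 89
89 → 145
145 → 42
42 → 20
20 → 4  — 4 repeats.
That took 11 steps.

11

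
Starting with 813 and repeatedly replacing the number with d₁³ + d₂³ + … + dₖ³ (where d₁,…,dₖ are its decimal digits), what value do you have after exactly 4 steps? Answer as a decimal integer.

813 → 8³ + 1³ + 3³ = 540
540 → 5³ + 4³ + 0³ = 189
189 → 1³ + 8³ + 9³ = 1242
1242 → 1³ + 2³ + 4³ + 2³ = 81

81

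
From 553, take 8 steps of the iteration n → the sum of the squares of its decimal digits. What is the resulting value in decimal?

553 → 59
59 → 106
106 → 37
37 → 58
58 → 89
89 → 145
145 → 42
42 → 20

20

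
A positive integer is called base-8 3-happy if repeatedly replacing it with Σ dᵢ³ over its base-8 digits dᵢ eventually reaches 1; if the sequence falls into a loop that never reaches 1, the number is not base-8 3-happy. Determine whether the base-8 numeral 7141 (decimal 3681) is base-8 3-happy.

3681 = (7,1,4,1)_8 → 7³ + 1³ + 4³ + 1³ = 343 + 1 + 64 + 1 = 409
409 = (6,3,1)_8 → 6³ + 3³ + 1³ = 216 + 27 + 1 = 244
244 = (3,6,4)_8 → 3³ + 6³ + 4³ = 27 + 216 + 64 = 307
307 = (4,6,3)_8 → 4³ + 6³ + 3³ = 64 + 216 + 27 = 307  — 307 already seen; the sequence cycles without reaching 1.

not base-8 3-happy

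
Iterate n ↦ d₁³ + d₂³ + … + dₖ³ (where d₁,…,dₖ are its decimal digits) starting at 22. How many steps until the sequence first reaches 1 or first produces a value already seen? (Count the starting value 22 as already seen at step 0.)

22 → 2³ + 2³ = 8 + 8 = 16
16 → 1³ + 6³ = 1 + 216 = 217
217 → 2³ + 1³ + 7³ = 8 + 1 + 343 = 352
352 → 3³ + 5³ + 2³ = 27 + 125 + 8 = 160
160 → 1³ + 6³ + 0³ = 1 + 216 + 0 = 217  — 217 repeats.
That took 5 steps.

5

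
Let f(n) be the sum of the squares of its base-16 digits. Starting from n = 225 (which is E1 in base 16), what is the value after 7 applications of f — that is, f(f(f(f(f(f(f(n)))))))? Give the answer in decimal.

225 = (14,1)_16 → 14² + 1² = 197
197 = (12,5)_16 → 12² + 5² = 169
169 = (10,9)_16 → 10² + 9² = 181
181 = (11,5)_16 → 11² + 5² = 146
146 = (9,2)_16 → 9² + 2² = 85
85 = (5,5)_16 → 5² + 5² = 50
50 = (3,2)_16 → 3² + 2² = 13

13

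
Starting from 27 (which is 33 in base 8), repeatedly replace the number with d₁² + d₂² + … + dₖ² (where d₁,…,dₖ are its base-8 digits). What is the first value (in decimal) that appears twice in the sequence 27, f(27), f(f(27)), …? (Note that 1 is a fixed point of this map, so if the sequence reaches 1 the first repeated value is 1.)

1

27 = (3,3)_8 → 18
18 = (2,2)_8 → 8
8 = (1,0)_8 → 1  — reached the fixed point 1.
1 → 1, so 1 is the first repeated value.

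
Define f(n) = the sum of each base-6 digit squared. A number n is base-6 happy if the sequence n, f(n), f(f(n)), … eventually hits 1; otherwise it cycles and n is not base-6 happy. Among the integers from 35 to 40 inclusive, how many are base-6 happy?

35: 35 → 50 → 9 → 10 → 17 → 29 → 41 → 26 → 20 → 13 → 5 → 25 → 17  — not base-6 happy
36: 36 → 1  — base-6 happy
37: 37 → 2 → 4 → 16 → 20 → 13 → 5 → 25 → 17 → 29 → 41 → 26 → 20  — not base-6 happy
38: 38 → 5 → 25 → 17 → 29 → 41 → 26 → 20 → 13 → 5  — not base-6 happy
39: 39 → 10 → 17 → 29 → 41 → 26 → 20 → 13 → 5 → 25 → 17  — not base-6 happy
40: 40 → 17 → 29 → 41 → 26 → 20 → 13 → 5 → 25 → 17  — not base-6 happy
base-6 happy: 36

1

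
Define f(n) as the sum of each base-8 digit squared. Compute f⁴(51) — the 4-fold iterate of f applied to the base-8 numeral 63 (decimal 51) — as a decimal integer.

51 = (6,3)_8 → 6² + 3² = 36 + 9 = 45
45 = (5,5)_8 → 5² + 5² = 25 + 25 = 50
50 = (6,2)_8 → 6² + 2² = 36 + 4 = 40
40 = (5,0)_8 → 5² + 0² = 25 + 0 = 25

25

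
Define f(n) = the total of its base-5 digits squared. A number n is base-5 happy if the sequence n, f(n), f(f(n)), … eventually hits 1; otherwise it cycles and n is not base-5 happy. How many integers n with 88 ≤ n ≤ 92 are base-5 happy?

1

88: 88 → 22 → 20 → 16 → 10 → 4 → 16  — not base-5 happy
89: 89 → 29 → 17 → 13 → 13  — not base-5 happy
90: 90 → 18 → 18  — not base-5 happy
91: 91 → 19 → 25 → 1  — base-5 happy
92: 92 → 22 → 20 → 16 → 10 → 4 → 16  — not base-5 happy
base-5 happy: 91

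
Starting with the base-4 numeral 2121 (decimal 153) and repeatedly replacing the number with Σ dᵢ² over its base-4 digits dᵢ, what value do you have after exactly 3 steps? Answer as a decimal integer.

153 = (2,1,2,1)_4 → 2² + 1² + 2² + 1² = 10
10 = (2,2)_4 → 2² + 2² = 8
8 = (2,0)_4 → 2² + 0² = 4

4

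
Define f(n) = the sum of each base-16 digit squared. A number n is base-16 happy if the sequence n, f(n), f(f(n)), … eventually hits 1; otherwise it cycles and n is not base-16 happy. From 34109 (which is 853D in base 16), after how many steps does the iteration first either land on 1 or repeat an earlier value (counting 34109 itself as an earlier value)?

34109 = (8,5,3,13)_16 → 8² + 5² + 3² + 13² = 267
267 = (1,0,11)_16 → 1² + 0² + 11² = 122
122 = (7,10)_16 → 7² + 10² = 149
149 = (9,5)_16 → 9² + 5² = 106
106 = (6,10)_16 → 6² + 10² = 136
136 = (8,8)_16 → 8² + 8² = 128
128 = (8,0)_16 → 8² + 0² = 64
64 = (4,0)_16 → 4² + 0² = 16
16 = (1,0)_16 → 1² + 0² = 1  — reached 1.
That took 9 steps.

9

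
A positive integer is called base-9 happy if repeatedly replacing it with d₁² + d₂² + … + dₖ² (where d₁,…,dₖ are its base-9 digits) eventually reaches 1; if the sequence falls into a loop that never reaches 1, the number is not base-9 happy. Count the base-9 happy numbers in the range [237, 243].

1

237: 237 → 77 → 89 → 65 → 53 → 89  — not base-9 happy
238: 238 → 84 → 10 → 2 → 4 → 16 → 50 → 50  — not base-9 happy
239: 239 → 93 → 11 → 5 → 25 → 53 → 89 → 65 → 53  — not base-9 happy
240: 240 → 104 → 30 → 18 → 4 → 16 → 50 → 50  — not base-9 happy
241: 241 → 117 → 17 → 65 → 53 → 89 → 65  — not base-9 happy
242: 242 → 132 → 62 → 100 → 6 → 36 → 16 → 50 → 50  — not base-9 happy
243: 243 → 9 → 1  — base-9 happy
base-9 happy: 243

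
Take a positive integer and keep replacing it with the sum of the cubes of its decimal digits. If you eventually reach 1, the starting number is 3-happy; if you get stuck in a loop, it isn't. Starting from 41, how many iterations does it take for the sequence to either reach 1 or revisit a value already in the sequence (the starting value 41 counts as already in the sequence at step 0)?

7

41 → 4³ + 1³ = 64 + 1 = 65
65 → 6³ + 5³ = 216 + 125 = 341
341 → 3³ + 4³ + 1³ = 27 + 64 + 1 = 92
92 → 9³ + 2³ = 729 + 8 = 737
737 → 7³ + 3³ + 7³ = 343 + 27 + 343 = 713
713 → 7³ + 1³ + 3³ = 343 + 1 + 27 = 371
371 → 3³ + 7³ + 1³ = 27 + 343 + 1 = 371  — 371 repeats.
That took 7 steps.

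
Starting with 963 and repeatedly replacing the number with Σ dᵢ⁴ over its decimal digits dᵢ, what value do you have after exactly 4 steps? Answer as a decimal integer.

963 → 9⁴ + 6⁴ + 3⁴ = 6561 + 1296 + 81 = 7938
7938 → 7⁴ + 9⁴ + 3⁴ + 8⁴ = 2401 + 6561 + 81 + 4096 = 13139
13139 → 1⁴ + 3⁴ + 1⁴ + 3⁴ + 9⁴ = 1 + 81 + 1 + 81 + 6561 = 6725
6725 → 6⁴ + 7⁴ + 2⁴ + 5⁴ = 1296 + 2401 + 16 + 625 = 4338

4338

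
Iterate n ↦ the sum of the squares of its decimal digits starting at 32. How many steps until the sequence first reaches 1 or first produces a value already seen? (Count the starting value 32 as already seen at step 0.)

32 → 3² + 2² = 9 + 4 = 13
13 → 1² + 3² = 1 + 9 = 10
10 → 1² + 0² = 1 + 0 = 1  — reached 1.
That took 3 steps.

3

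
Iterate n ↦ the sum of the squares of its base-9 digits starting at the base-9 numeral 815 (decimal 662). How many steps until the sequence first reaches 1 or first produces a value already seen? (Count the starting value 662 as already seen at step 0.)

6

662 = (8,1,5)_9 → 8² + 1² + 5² = 64 + 1 + 25 = 90
90 = (1,1,0)_9 → 1² + 1² + 0² = 1 + 1 + 0 = 2
2 = (2)_9 → 2² = 4
4 = (4)_9 → 4² = 16
16 = (1,7)_9 → 1² + 7² = 1 + 49 = 50
50 = (5,5)_9 → 5² + 5² = 25 + 25 = 50  — 50 repeats.
That took 6 steps.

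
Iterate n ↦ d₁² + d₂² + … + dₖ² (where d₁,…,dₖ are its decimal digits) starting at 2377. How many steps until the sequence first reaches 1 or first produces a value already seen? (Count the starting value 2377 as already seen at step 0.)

2377 → 111
111 → 3
3 → 9
9 → 81
81 → 65
65 → 61
61 → 37
37 → 58
58 → 89
89 → 145
145 → 42
42 → 20
20 → 4
4 → 16
16 → 37  — 37 repeats.
That took 15 steps.

15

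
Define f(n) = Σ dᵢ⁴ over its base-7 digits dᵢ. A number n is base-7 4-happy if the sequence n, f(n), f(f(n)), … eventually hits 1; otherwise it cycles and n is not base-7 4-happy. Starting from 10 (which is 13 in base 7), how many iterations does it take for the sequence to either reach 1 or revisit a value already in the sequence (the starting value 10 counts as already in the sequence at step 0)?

10 = (1,3)_7 → 1⁴ + 3⁴ = 82
82 = (1,4,5)_7 → 1⁴ + 4⁴ + 5⁴ = 882
882 = (2,4,0,0)_7 → 2⁴ + 4⁴ + 0⁴ + 0⁴ = 272
272 = (5,3,6)_7 → 5⁴ + 3⁴ + 6⁴ = 2002
2002 = (5,5,6,0)_7 → 5⁴ + 5⁴ + 6⁴ + 0⁴ = 2546
2546 = (1,0,2,6,5)_7 → 1⁴ + 0⁴ + 2⁴ + 6⁴ + 5⁴ = 1938
1938 = (5,4,3,6)_7 → 5⁴ + 4⁴ + 3⁴ + 6⁴ = 2258
2258 = (6,4,0,4)_7 → 6⁴ + 4⁴ + 0⁴ + 4⁴ = 1808
1808 = (5,1,6,2)_7 → 5⁴ + 1⁴ + 6⁴ + 2⁴ = 1938  — 1938 repeats.
That took 9 steps.

9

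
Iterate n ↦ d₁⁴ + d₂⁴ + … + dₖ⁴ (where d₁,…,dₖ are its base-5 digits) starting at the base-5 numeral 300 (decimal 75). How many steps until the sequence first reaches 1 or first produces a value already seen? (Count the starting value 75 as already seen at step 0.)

9

75 = (3,0,0)_5 → 3⁴ + 0⁴ + 0⁴ = 81 + 0 + 0 = 81
81 = (3,1,1)_5 → 3⁴ + 1⁴ + 1⁴ = 81 + 1 + 1 = 83
83 = (3,1,3)_5 → 3⁴ + 1⁴ + 3⁴ = 81 + 1 + 81 = 163
163 = (1,1,2,3)_5 → 1⁴ + 1⁴ + 2⁴ + 3⁴ = 1 + 1 + 16 + 81 = 99
99 = (3,4,4)_5 → 3⁴ + 4⁴ + 4⁴ = 81 + 256 + 256 = 593
593 = (4,3,3,3)_5 → 4⁴ + 3⁴ + 3⁴ + 3⁴ = 256 + 81 + 81 + 81 = 499
499 = (3,4,4,4)_5 → 3⁴ + 4⁴ + 4⁴ + 4⁴ = 81 + 256 + 256 + 256 = 849
849 = (1,1,3,4,4)_5 → 1⁴ + 1⁴ + 3⁴ + 4⁴ + 4⁴ = 1 + 1 + 81 + 256 + 256 = 595
595 = (4,3,4,0)_5 → 4⁴ + 3⁴ + 4⁴ + 0⁴ = 256 + 81 + 256 + 0 = 593  — 593 repeats.
That took 9 steps.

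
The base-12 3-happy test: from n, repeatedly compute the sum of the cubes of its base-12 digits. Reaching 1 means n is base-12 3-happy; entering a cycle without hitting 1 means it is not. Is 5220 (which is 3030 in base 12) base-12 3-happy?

base-12 3-happy

5220 = (3,0,3,0)_12 → 3³ + 0³ + 3³ + 0³ = 54
54 = (4,6)_12 → 4³ + 6³ = 280
280 = (1,11,4)_12 → 1³ + 11³ + 4³ = 1396
1396 = (9,8,4)_12 → 9³ + 8³ + 4³ = 1305
1305 = (9,0,9)_12 → 9³ + 0³ + 9³ = 1458
1458 = (10,1,6)_12 → 10³ + 1³ + 6³ = 1217
1217 = (8,5,5)_12 → 8³ + 5³ + 5³ = 762
762 = (5,3,6)_12 → 5³ + 3³ + 6³ = 368
368 = (2,6,8)_12 → 2³ + 6³ + 8³ = 736
736 = (5,1,4)_12 → 5³ + 1³ + 4³ = 190
190 = (1,3,10)_12 → 1³ + 3³ + 10³ = 1028
1028 = (7,1,8)_12 → 7³ + 1³ + 8³ = 856
856 = (5,11,4)_12 → 5³ + 11³ + 4³ = 1520
1520 = (10,6,8)_12 → 10³ + 6³ + 8³ = 1728
1728 = (1,0,0,0)_12 → 1³ + 0³ + 0³ + 0³ = 1  — reached 1.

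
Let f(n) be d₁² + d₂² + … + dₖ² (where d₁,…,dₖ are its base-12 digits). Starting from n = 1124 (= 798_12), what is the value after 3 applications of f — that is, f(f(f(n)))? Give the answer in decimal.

82

1124 = (7,9,8)_12 → 7² + 9² + 8² = 194
194 = (1,4,2)_12 → 1² + 4² + 2² = 21
21 = (1,9)_12 → 1² + 9² = 82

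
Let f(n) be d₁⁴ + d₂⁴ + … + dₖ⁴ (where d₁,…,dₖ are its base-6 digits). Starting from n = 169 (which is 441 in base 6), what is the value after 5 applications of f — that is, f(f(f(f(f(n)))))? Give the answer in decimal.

169 = (4,4,1)_6 → 513
513 = (2,2,1,3)_6 → 114
114 = (3,1,0)_6 → 82
82 = (2,1,4)_6 → 273
273 = (1,1,3,3)_6 → 164

164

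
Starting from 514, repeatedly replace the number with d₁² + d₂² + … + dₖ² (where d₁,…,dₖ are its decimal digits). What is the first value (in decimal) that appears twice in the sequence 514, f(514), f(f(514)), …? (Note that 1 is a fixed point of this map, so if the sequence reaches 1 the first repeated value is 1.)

514 → 5² + 1² + 4² = 25 + 1 + 16 = 42
42 → 4² + 2² = 16 + 4 = 20
20 → 2² + 0² = 4 + 0 = 4
4 → 4² = 16
16 → 1² + 6² = 1 + 36 = 37
37 → 3² + 7² = 9 + 49 = 58
58 → 5² + 8² = 25 + 64 = 89
89 → 8² + 9² = 64 + 81 = 145
145 → 1² + 4² + 5² = 1 + 16 + 25 = 42  — 42 already appeared earlier.

42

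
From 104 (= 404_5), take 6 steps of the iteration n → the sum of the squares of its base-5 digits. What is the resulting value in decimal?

10

104 = (4,0,4)_5 → 32
32 = (1,1,2)_5 → 6
6 = (1,1)_5 → 2
2 = (2)_5 → 4
4 = (4)_5 → 16
16 = (3,1)_5 → 10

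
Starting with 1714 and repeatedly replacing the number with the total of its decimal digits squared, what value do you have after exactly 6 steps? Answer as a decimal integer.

20

1714 → 1² + 7² + 1² + 4² = 1 + 49 + 1 + 16 = 67
67 → 6² + 7² = 36 + 49 = 85
85 → 8² + 5² = 64 + 25 = 89
89 → 8² + 9² = 64 + 81 = 145
145 → 1² + 4² + 5² = 1 + 16 + 25 = 42
42 → 4² + 2² = 16 + 4 = 20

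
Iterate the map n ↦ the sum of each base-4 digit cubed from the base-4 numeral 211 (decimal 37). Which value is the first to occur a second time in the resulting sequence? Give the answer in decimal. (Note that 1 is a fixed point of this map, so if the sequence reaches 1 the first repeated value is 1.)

1

37 = (2,1,1)_4 → 2³ + 1³ + 1³ = 8 + 1 + 1 = 10
10 = (2,2)_4 → 2³ + 2³ = 8 + 8 = 16
16 = (1,0,0)_4 → 1³ + 0³ + 0³ = 1 + 0 + 0 = 1  — reached the fixed point 1.
1 → 1, so 1 is the first repeated value.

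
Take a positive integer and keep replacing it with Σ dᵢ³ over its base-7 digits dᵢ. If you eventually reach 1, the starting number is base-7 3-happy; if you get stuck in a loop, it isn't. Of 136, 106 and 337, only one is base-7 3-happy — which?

337

136: 136 → 160 → 244 → 496 → 244  — repeats 244 (not base-7 3-happy)
106: 106 → 10 → 28 → 64 → 10  — repeats 10 (not base-7 3-happy)
337: 337 → 433 → 343 → 1  — reaches 1 (base-7 3-happy)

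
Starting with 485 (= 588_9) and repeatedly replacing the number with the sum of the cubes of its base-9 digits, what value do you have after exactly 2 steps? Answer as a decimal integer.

485 = (5,8,8)_9 → 1149
1149 = (1,5,1,6)_9 → 343

343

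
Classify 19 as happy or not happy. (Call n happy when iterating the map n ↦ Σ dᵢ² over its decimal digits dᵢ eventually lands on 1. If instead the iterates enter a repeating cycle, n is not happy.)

19 → 82
82 → 68
68 → 100
100 → 1  — reached 1.

happy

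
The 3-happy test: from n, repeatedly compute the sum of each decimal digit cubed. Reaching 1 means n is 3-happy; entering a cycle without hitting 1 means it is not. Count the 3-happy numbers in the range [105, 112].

1

105: 105 → 126 → 225 → 141 → 66 → 432 → 99 → 1458 → 702 → 351 → 153 → 153  — not 3-happy
106: 106 → 217 → 352 → 160 → 217  — not 3-happy
107: 107 → 344 → 155 → 251 → 134 → 92 → 737 → 713 → 371 → 371  — not 3-happy
108: 108 → 513 → 153 → 153  — not 3-happy
109: 109 → 730 → 370 → 370  — not 3-happy
110: 110 → 2 → 8 → 512 → 134 → 92 → 737 → 713 → 371 → 371  — not 3-happy
111: 111 → 3 → 27 → 351 → 153 → 153  — not 3-happy
112: 112 → 10 → 1  — 3-happy
3-happy: 112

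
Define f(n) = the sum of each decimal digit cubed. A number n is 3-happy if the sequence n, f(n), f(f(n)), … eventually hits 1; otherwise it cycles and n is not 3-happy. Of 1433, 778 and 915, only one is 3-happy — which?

1433: 1433 → 119 → 731 → 371 → 371  — repeats 371 (not 3-happy)
778: 778 → 1198 → 1243 → 100 → 1  — reaches 1 (3-happy)
915: 915 → 855 → 762 → 567 → 684 → 792 → 1080 → 513 → 153 → 153  — repeats 153 (not 3-happy)

778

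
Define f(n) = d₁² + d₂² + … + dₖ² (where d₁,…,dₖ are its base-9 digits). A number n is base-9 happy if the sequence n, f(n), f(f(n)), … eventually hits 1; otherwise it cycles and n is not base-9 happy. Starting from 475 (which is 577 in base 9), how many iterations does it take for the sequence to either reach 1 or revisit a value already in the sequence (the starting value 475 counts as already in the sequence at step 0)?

475 = (5,7,7)_9 → 5² + 7² + 7² = 25 + 49 + 49 = 123
123 = (1,4,6)_9 → 1² + 4² + 6² = 1 + 16 + 36 = 53
53 = (5,8)_9 → 5² + 8² = 25 + 64 = 89
89 = (1,0,8)_9 → 1² + 0² + 8² = 1 + 0 + 64 = 65
65 = (7,2)_9 → 7² + 2² = 49 + 4 = 53  — 53 repeats.
That took 5 steps.

5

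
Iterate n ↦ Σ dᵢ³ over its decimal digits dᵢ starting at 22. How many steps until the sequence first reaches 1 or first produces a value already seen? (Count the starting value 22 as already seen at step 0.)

22 → 2³ + 2³ = 8 + 8 = 16
16 → 1³ + 6³ = 1 + 216 = 217
217 → 2³ + 1³ + 7³ = 8 + 1 + 343 = 352
352 → 3³ + 5³ + 2³ = 27 + 125 + 8 = 160
160 → 1³ + 6³ + 0³ = 1 + 216 + 0 = 217  — 217 repeats.
That took 5 steps.

5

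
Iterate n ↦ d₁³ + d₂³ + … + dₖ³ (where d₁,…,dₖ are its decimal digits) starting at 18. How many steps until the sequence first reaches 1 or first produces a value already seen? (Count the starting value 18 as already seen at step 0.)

18 → 1³ + 8³ = 513
513 → 5³ + 1³ + 3³ = 153
153 → 1³ + 5³ + 3³ = 153  — 153 repeats.
That took 3 steps.

3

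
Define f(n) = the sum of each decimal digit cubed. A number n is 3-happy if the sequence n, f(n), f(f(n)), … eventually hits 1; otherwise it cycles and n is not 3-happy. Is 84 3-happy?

not 3-happy

84 → 8³ + 4³ = 512 + 64 = 576
576 → 5³ + 7³ + 6³ = 125 + 343 + 216 = 684
684 → 6³ + 8³ + 4³ = 216 + 512 + 64 = 792
792 → 7³ + 9³ + 2³ = 343 + 729 + 8 = 1080
1080 → 1³ + 0³ + 8³ + 0³ = 1 + 0 + 512 + 0 = 513
513 → 5³ + 1³ + 3³ = 125 + 1 + 27 = 153
153 → 1³ + 5³ + 3³ = 1 + 125 + 27 = 153  — 153 already seen; the sequence cycles without reaching 1.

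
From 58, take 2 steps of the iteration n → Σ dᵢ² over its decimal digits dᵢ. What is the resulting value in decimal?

145

58 → 89
89 → 145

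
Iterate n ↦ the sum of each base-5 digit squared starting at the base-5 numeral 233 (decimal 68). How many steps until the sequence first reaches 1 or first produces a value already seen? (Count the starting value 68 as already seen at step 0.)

6

68 = (2,3,3)_5 → 2² + 3² + 3² = 22
22 = (4,2)_5 → 4² + 2² = 20
20 = (4,0)_5 → 4² + 0² = 16
16 = (3,1)_5 → 3² + 1² = 10
10 = (2,0)_5 → 2² + 0² = 4
4 = (4)_5 → 4² = 16  — 16 repeats.
That took 6 steps.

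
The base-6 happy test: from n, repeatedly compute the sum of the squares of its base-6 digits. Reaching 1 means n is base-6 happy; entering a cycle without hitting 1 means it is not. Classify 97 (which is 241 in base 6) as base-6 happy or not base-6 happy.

not base-6 happy

97 = (2,4,1)_6 → 2² + 4² + 1² = 4 + 16 + 1 = 21
21 = (3,3)_6 → 3² + 3² = 9 + 9 = 18
18 = (3,0)_6 → 3² + 0² = 9 + 0 = 9
9 = (1,3)_6 → 1² + 3² = 1 + 9 = 10
10 = (1,4)_6 → 1² + 4² = 1 + 16 = 17
17 = (2,5)_6 → 2² + 5² = 4 + 25 = 29
29 = (4,5)_6 → 4² + 5² = 16 + 25 = 41
41 = (1,0,5)_6 → 1² + 0² + 5² = 1 + 0 + 25 = 26
26 = (4,2)_6 → 4² + 2² = 16 + 4 = 20
20 = (3,2)_6 → 3² + 2² = 9 + 4 = 13
13 = (2,1)_6 → 2² + 1² = 4 + 1 = 5
5 = (5)_6 → 5² = 25
25 = (4,1)_6 → 4² + 1² = 16 + 1 = 17  — 17 already seen; the sequence cycles without reaching 1.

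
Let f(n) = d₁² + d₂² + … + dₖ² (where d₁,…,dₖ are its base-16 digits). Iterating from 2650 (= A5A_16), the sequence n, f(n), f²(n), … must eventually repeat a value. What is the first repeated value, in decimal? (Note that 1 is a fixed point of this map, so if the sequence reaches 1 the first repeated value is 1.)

169

2650 = (10,5,10)_16 → 10² + 5² + 10² = 100 + 25 + 100 = 225
225 = (14,1)_16 → 14² + 1² = 196 + 1 = 197
197 = (12,5)_16 → 12² + 5² = 144 + 25 = 169
169 = (10,9)_16 → 10² + 9² = 100 + 81 = 181
181 = (11,5)_16 → 11² + 5² = 121 + 25 = 146
146 = (9,2)_16 → 9² + 2² = 81 + 4 = 85
85 = (5,5)_16 → 5² + 5² = 25 + 25 = 50
50 = (3,2)_16 → 3² + 2² = 9 + 4 = 13
13 = (13)_16 → 13² = 169  — 169 already appeared earlier.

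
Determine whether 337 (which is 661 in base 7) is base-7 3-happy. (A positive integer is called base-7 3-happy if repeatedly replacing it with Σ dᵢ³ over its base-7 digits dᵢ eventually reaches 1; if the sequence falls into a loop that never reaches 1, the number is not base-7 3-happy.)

337 = (6,6,1)_7 → 6³ + 6³ + 1³ = 216 + 216 + 1 = 433
433 = (1,1,5,6)_7 → 1³ + 1³ + 5³ + 6³ = 1 + 1 + 125 + 216 = 343
343 = (1,0,0,0)_7 → 1³ + 0³ + 0³ + 0³ = 1 + 0 + 0 + 0 = 1  — reached 1.

base-7 3-happy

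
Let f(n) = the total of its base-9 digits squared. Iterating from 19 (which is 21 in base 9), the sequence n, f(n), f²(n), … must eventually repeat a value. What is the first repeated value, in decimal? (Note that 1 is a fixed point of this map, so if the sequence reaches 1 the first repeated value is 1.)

53

19 = (2,1)_9 → 2² + 1² = 5
5 = (5)_9 → 5² = 25
25 = (2,7)_9 → 2² + 7² = 53
53 = (5,8)_9 → 5² + 8² = 89
89 = (1,0,8)_9 → 1² + 0² + 8² = 65
65 = (7,2)_9 → 7² + 2² = 53  — 53 already appeared earlier.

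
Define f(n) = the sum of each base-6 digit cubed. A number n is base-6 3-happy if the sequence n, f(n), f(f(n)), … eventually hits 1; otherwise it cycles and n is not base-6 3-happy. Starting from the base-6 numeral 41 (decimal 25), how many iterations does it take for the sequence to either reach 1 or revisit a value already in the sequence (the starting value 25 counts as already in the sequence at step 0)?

3

25 = (4,1)_6 → 65
65 = (1,4,5)_6 → 190
190 = (5,1,4)_6 → 190  — 190 repeats.
That took 3 steps.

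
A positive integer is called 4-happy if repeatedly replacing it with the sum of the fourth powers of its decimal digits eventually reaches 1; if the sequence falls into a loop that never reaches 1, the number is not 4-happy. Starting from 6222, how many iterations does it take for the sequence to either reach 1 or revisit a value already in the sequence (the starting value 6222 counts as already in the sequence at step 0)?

6222 → 6⁴ + 2⁴ + 2⁴ + 2⁴ = 1344
1344 → 1⁴ + 3⁴ + 4⁴ + 4⁴ = 594
594 → 5⁴ + 9⁴ + 4⁴ = 7442
7442 → 7⁴ + 4⁴ + 4⁴ + 2⁴ = 2929
2929 → 2⁴ + 9⁴ + 2⁴ + 9⁴ = 13154
13154 → 1⁴ + 3⁴ + 1⁴ + 5⁴ + 4⁴ = 964
964 → 9⁴ + 6⁴ + 4⁴ = 8113
8113 → 8⁴ + 1⁴ + 1⁴ + 3⁴ = 4179
4179 → 4⁴ + 1⁴ + 7⁴ + 9⁴ = 9219
9219 → 9⁴ + 2⁴ + 1⁴ + 9⁴ = 13139
13139 → 1⁴ + 3⁴ + 1⁴ + 3⁴ + 9⁴ = 6725
6725 → 6⁴ + 7⁴ + 2⁴ + 5⁴ = 4338
4338 → 4⁴ + 3⁴ + 3⁴ + 8⁴ = 4514
4514 → 4⁴ + 5⁴ + 1⁴ + 4⁴ = 1138
1138 → 1⁴ + 1⁴ + 3⁴ + 8⁴ = 4179  — 4179 repeats.
That took 15 steps.

15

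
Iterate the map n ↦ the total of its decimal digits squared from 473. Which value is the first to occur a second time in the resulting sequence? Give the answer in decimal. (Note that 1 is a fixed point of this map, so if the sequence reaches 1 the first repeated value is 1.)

473 → 4² + 7² + 3² = 16 + 49 + 9 = 74
74 → 7² + 4² = 49 + 16 = 65
65 → 6² + 5² = 36 + 25 = 61
61 → 6² + 1² = 36 + 1 = 37
37 → 3² + 7² = 9 + 49 = 58
58 → 5² + 8² = 25 + 64 = 89
89 → 8² + 9² = 64 + 81 = 145
145 → 1² + 4² + 5² = 1 + 16 + 25 = 42
42 → 4² + 2² = 16 + 4 = 20
20 → 2² + 0² = 4 + 0 = 4
4 → 4² = 16
16 → 1² + 6² = 1 + 36 = 37  — 37 already appeared earlier.

37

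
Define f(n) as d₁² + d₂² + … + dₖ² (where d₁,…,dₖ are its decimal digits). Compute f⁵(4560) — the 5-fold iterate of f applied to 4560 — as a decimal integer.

4560 → 4² + 5² + 6² + 0² = 16 + 25 + 36 + 0 = 77
77 → 7² + 7² = 49 + 49 = 98
98 → 9² + 8² = 81 + 64 = 145
145 → 1² + 4² + 5² = 1 + 16 + 25 = 42
42 → 4² + 2² = 16 + 4 = 20

20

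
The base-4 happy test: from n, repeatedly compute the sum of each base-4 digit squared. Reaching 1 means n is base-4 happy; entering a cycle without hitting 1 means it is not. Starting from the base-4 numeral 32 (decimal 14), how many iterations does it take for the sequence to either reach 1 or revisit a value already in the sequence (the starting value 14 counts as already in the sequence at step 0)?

5

14 = (3,2)_4 → 3² + 2² = 9 + 4 = 13
13 = (3,1)_4 → 3² + 1² = 9 + 1 = 10
10 = (2,2)_4 → 2² + 2² = 4 + 4 = 8
8 = (2,0)_4 → 2² + 0² = 4 + 0 = 4
4 = (1,0)_4 → 1² + 0² = 1 + 0 = 1  — reached 1.
That took 5 steps.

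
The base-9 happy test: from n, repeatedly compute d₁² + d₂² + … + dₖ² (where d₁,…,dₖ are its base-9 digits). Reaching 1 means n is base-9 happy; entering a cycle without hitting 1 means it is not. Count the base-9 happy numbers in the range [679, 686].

1

679: 679 → 89 → 65 → 53 → 89  — not base-9 happy
680: 680 → 98 → 66 → 58 → 52 → 74 → 68 → 74  — not base-9 happy
681: 681 → 109 → 11 → 5 → 25 → 53 → 89 → 65 → 53  — not base-9 happy
682: 682 → 122 → 42 → 52 → 74 → 68 → 74  — not base-9 happy
683: 683 → 137 → 41 → 41  — not base-9 happy
684: 684 → 80 → 128 → 30 → 18 → 4 → 16 → 50 → 50  — not base-9 happy
685: 685 → 81 → 1  — base-9 happy
686: 686 → 84 → 10 → 2 → 4 → 16 → 50 → 50  — not base-9 happy
base-9 happy: 685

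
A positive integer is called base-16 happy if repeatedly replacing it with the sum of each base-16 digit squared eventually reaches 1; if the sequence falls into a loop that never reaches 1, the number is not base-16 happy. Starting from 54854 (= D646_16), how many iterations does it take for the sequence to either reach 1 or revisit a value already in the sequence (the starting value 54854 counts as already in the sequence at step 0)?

54854 = (13,6,4,6)_16 → 257
257 = (1,0,1)_16 → 2
2 = (2)_16 → 4
4 = (4)_16 → 16
16 = (1,0)_16 → 1  — reached 1.
That took 5 steps.

5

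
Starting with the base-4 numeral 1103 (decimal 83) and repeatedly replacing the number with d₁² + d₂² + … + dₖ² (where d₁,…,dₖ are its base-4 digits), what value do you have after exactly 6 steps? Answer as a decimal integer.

83 = (1,1,0,3)_4 → 1² + 1² + 0² + 3² = 11
11 = (2,3)_4 → 2² + 3² = 13
13 = (3,1)_4 → 3² + 1² = 10
10 = (2,2)_4 → 2² + 2² = 8
8 = (2,0)_4 → 2² + 0² = 4
4 = (1,0)_4 → 1² + 0² = 1

1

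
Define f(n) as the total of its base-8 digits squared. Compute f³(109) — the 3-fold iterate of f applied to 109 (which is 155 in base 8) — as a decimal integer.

50

109 = (1,5,5)_8 → 1² + 5² + 5² = 1 + 25 + 25 = 51
51 = (6,3)_8 → 6² + 3² = 36 + 9 = 45
45 = (5,5)_8 → 5² + 5² = 25 + 25 = 50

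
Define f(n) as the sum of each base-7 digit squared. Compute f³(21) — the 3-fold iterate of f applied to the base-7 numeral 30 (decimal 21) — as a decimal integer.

25

21 = (3,0)_7 → 3² + 0² = 9 + 0 = 9
9 = (1,2)_7 → 1² + 2² = 1 + 4 = 5
5 = (5)_7 → 5² = 25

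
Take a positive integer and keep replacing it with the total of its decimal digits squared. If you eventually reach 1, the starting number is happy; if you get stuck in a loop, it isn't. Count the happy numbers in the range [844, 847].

844: 844 → 96 → 117 → 51 → 26 → 40 → 16 → 37 → 58 → 89 → 145 → 42 → 20 → 4 → 16  — not happy
845: 845 → 105 → 26 → 40 → 16 → 37 → 58 → 89 → 145 → 42 → 20 → 4 → 16  — not happy
846: 846 → 116 → 38 → 73 → 58 → 89 → 145 → 42 → 20 → 4 → 16 → 37 → 58  — not happy
847: 847 → 129 → 86 → 100 → 1  — happy
happy: 847

1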